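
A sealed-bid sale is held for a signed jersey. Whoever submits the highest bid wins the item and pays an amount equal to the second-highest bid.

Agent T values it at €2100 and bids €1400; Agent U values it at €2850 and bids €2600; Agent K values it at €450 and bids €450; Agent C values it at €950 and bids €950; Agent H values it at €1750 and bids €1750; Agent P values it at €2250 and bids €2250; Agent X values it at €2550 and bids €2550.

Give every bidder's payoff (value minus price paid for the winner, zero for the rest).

Payoffs: Agent T €0, Agent U €300, Agent K €0, Agent C €0, Agent H €0, Agent P €0, Agent X €0.

Sorted high to low: Agent U €2600 > Agent X €2550 > Agent P €2250 > Agent H €1750 > Agent T €1400 > Agent C €950 > Agent K €450.
Agent U has the top bid and wins; the price is the second-highest bid, €2550.
Agent U's payoff = €2850 − €2550 = €300. All other bidders lose, so their payoff is 0.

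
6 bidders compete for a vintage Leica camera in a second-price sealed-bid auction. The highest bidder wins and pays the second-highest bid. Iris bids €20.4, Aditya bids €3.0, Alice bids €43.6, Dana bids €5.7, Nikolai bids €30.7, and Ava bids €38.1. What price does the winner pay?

Sorted high to low: Alice €43.6 > Ava €38.1 > Nikolai €30.7 > Iris €20.4 > Dana €5.7 > Aditya €3.0.
Alice has the highest bid, so Alice wins.
The second-highest bid is €38.1, so that is what Alice pays.

The winner pays €38.1.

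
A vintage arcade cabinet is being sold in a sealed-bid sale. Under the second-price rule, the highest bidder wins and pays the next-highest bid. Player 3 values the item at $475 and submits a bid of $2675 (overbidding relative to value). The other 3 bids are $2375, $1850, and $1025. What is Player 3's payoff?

The bidder's payoff: -$1900.

Highest competing bid: $2375.
Player 3's bid $2675 is the highest overall, so Player 3 wins and pays the second-highest bid, $2375.
Payoff = value − price = $475 − $2375 = -$1900.
Overbidding won the item at a price above value — truthful bidding would have avoided this loss.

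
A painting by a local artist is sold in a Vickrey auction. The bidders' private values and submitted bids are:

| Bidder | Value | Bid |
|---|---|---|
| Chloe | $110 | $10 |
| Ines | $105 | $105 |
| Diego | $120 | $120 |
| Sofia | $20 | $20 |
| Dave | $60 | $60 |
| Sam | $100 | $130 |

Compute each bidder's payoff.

Payoffs: Chloe $0, Ines $0, Diego $0, Sofia $0, Dave $0, Sam -$20.

Ranking the bids: Sam $130; Diego $120; Ines $105; Dave $60; Sofia $20; Chloe $10.
Sam has the top bid and wins; the price is the second-highest bid, $120.
Sam's payoff = $100 − $120 = -$20. All other bidders lose, so their payoff is 0.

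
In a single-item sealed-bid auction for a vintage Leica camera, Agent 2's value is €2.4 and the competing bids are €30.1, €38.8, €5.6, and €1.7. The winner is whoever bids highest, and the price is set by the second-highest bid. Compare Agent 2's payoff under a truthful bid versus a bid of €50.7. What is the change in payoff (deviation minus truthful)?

The highest competing bid is €38.8.
Bidding truthfully at €2.4: the top bid is €38.8 (a rival), so Agent 2 loses. Payoff = €0.0.
Bidding €50.7: Agent 2 has the top bid, wins, and pays the second-highest bid €38.8. Payoff = €2.4 − €38.8 = -€36.4.
Change = -€36.4 − €0.0 = -€36.4.
Deviating from a truthful bid can only lose payoff in a second-price auction — never gain.

Change in payoff: -€36.4.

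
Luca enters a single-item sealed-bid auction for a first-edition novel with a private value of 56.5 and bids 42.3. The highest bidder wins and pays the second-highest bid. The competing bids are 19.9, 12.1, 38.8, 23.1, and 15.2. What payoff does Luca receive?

17.7

Highest competing bid: 38.8.
Luca's bid 42.3 is the highest overall, so Luca wins and pays the second-highest bid, 38.8.
Payoff = value − price = 56.5 − 38.8 = 17.7.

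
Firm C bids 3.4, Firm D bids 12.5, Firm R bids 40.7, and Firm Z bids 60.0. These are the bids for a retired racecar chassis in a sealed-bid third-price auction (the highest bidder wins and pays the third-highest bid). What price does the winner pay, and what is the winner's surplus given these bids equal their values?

Bids in descending order: Firm Z 60.0; Firm R 40.7; Firm D 12.5; Firm C 3.4.
Firm Z is the highest bidder, so Firm Z wins.
Under the third-price rule, the price is the third-highest bid: 12.5.
Surplus = 60.0 − 12.5 = 47.5.

Price 12.5; surplus 47.5.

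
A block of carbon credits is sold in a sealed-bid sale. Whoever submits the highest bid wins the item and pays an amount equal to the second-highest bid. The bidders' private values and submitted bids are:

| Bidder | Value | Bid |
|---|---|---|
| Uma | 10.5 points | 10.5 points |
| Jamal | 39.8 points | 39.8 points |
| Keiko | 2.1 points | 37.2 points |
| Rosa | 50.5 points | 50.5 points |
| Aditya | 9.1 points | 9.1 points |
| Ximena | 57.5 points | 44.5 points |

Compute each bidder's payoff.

Bids in descending order: Rosa 50.5 points > Ximena 44.5 points > Jamal 39.8 points > Keiko 37.2 points > Uma 10.5 points > Aditya 9.1 points.
Rosa has the top bid and wins; the price is the second-highest bid, 44.5 points.
Rosa's payoff = 50.5 points − 44.5 points = 6.0 points. All other bidders lose, so their payoff is 0.

Uma 0.0 points, Jamal 0.0 points, Keiko 0.0 points, Rosa 6.0 points, Aditya 0.0 points, Ximena 0.0 points.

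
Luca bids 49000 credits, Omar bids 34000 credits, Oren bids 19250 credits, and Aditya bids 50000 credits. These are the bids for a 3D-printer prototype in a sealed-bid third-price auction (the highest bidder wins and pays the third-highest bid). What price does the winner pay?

Ranking the bids: Aditya 50000 credits > Luca 49000 credits > Omar 34000 credits > Oren 19250 credits.
Aditya is the highest bidder, so Aditya wins.
Under the third-price rule, the price is the third-highest bid: 34000 credits.

The winner pays 34000 credits.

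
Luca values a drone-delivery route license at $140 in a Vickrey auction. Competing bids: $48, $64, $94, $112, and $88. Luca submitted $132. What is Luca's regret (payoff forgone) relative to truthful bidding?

Regret: $0.

The highest competing bid is $112.
Bidding truthfully at $140: Luca has the top bid, wins, and pays the second-highest bid $112. Payoff = $140 − $112 = $28.
Bidding $132: Luca has the top bid, wins, and pays the second-highest bid $112. Payoff = $140 − $112 = $28.
Regret = truthful payoff − actual payoff = $28 − $28 = $0.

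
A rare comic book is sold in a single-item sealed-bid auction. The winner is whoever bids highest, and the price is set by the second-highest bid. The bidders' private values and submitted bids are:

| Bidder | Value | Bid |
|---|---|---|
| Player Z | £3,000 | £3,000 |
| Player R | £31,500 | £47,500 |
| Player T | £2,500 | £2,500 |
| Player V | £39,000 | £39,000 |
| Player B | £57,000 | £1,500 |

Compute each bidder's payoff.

Bids in descending order: Player R £47,500; Player V £39,000; Player Z £3,000; Player T £2,500; Player B £1,500.
Player R has the top bid and wins; the price is the second-highest bid, £39,000.
Player R's payoff = £31,500 − £39,000 = -£7,500. All other bidders lose, so their payoff is 0.

Player Z £0, Player R -£7,500, Player T £0, Player V £0, Player B £0.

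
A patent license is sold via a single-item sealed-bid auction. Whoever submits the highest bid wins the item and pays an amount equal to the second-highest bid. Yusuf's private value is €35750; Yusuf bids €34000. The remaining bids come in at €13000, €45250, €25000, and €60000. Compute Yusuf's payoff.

Highest competing bid: €60000.
Yusuf's bid €34000 is not the highest, so Yusuf loses, pays nothing, and earns zero payoff.

Yusuf's payoff: €0.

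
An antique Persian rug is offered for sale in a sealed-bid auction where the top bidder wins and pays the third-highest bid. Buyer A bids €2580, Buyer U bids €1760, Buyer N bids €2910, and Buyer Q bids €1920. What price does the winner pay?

Ordered from highest: Buyer N €2910; Buyer A €2580; Buyer Q €1920; Buyer U €1760.
Buyer N is the highest bidder, so Buyer N wins.
Under the third-price rule, the price is the third-highest bid: €1920.

Price paid: €1920.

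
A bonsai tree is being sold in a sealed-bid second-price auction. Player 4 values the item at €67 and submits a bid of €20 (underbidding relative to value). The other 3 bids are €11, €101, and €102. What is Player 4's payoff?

€0

Highest competing bid: €102.
Player 4's bid €20 is not the highest, so Player 4 loses, pays nothing, and earns zero payoff.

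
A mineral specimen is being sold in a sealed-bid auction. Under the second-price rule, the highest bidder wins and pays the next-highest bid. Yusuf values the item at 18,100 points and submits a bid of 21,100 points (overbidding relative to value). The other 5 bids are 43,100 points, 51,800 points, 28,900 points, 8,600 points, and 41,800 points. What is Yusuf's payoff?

Highest competing bid: 51,800 points.
Yusuf's bid 21,100 points is not the highest, so Yusuf loses, pays nothing, and earns zero payoff.

Yusuf's payoff: 0 points.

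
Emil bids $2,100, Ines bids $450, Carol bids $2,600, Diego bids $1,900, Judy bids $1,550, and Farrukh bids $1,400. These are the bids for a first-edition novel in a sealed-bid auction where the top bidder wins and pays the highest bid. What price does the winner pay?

$2,600

Ordered from highest: Carol $2,600 > Emil $2,100 > Diego $1,900 > Judy $1,550 > Farrukh $1,400 > Ines $450.
Carol is the highest bidder, so Carol wins.
Under the first-price rule, the price is the highest bid: $2,600.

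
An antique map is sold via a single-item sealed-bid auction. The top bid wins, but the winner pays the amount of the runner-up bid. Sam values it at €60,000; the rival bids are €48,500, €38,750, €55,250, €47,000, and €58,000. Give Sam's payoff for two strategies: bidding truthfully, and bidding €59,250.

The highest competing bid is €58,000.
Bidding truthfully at €60,000: Sam has the top bid, wins, and pays the second-highest bid €58,000. Payoff = €60,000 − €58,000 = €2,000.
Bidding €59,250: Sam has the top bid, wins, and pays the second-highest bid €58,000. Payoff = €60,000 − €58,000 = €2,000.
The bid only affects whether you win, not the price — here both bids land on the same side of the top rival bid, so the deviation is payoff-neutral.

Truthful: €2,000; alternative: €2,000.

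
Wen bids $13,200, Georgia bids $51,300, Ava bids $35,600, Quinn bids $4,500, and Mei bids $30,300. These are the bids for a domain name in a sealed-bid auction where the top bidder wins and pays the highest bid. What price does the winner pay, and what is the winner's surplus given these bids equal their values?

Bids in descending order: Georgia $51,300; Ava $35,600; Mei $30,300; Wen $13,200; Quinn $4,500.
Georgia is the highest bidder, so Georgia wins.
Under the first-price rule, the price is the highest bid: $51,300.
Surplus = $51,300 − $51,300 = $0.

The winner pays $51,300 for a surplus of $0.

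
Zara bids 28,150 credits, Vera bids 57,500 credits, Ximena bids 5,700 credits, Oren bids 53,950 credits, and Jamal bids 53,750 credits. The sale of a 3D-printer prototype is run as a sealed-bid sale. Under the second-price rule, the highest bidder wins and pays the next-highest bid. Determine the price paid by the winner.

Ordered from highest: Vera 57,500 credits; Oren 53,950 credits; Jamal 53,750 credits; Zara 28,150 credits; Ximena 5,700 credits.
Vera has the highest bid, so Vera wins.
The second-highest bid is 53,950 credits, so that is what Vera pays.

53,950 credits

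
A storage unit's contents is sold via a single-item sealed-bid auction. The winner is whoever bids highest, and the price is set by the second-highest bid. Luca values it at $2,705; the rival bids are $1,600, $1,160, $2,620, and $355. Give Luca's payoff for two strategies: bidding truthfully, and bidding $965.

Truthful: $85; alternative: $0.

The highest competing bid is $2,620.
Bidding truthfully at $2,705: Luca has the top bid, wins, and pays the second-highest bid $2,620. Payoff = $2,705 − $2,620 = $85.
Bidding $965: the top bid is $2,620 (a rival), so Luca loses. Payoff = $0.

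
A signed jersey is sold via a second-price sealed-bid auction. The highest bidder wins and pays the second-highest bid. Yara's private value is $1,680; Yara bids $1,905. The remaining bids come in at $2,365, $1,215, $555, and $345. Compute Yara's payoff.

$0

Highest competing bid: $2,365.
Yara's bid $1,905 is not the highest, so Yara loses, pays nothing, and earns zero payoff.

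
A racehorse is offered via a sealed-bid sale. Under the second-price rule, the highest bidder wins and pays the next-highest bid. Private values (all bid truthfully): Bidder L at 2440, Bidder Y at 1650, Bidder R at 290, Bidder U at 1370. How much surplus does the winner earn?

Ordered from highest: Bidder L 2440; Bidder Y 1650; Bidder U 1370; Bidder R 290.
Bidder L wins with the top bid and pays the second-highest, 1650.
Surplus = 2440 − 1650 = 790.

Winner's surplus: 790.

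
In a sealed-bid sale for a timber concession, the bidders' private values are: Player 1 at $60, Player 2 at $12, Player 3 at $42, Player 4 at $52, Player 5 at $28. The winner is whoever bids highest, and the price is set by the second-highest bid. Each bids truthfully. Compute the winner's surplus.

Winner's surplus: $8.

Sorted high to low: Player 1 $60 > Player 4 $52 > Player 3 $42 > Player 5 $28 > Player 2 $12.
Player 1 wins with the top bid and pays the second-highest, $52.
Surplus = $60 − $52 = $8.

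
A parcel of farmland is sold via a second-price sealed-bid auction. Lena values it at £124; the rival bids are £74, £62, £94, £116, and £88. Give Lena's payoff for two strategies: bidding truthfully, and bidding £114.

Truthful: £8; alternative: £0.

The highest competing bid is £116.
Bidding truthfully at £124: Lena has the top bid, wins, and pays the second-highest bid £116. Payoff = £124 − £116 = £8.
Bidding £114: the top bid is £116 (a rival), so Lena loses. Payoff = £0.
Deviating from a truthful bid can only lose payoff in a second-price auction — never gain.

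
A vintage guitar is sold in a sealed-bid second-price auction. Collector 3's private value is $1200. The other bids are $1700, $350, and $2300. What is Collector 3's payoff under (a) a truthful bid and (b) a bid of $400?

The highest competing bid is $2300.
Bidding truthfully at $1200: the top bid is $2300 (a rival), so Collector 3 loses. Payoff = $0.
Bidding $400: the top bid is $2300 (a rival), so Collector 3 loses. Payoff = $0.
The bid only affects whether you win, not the price — here both bids land on the same side of the top rival bid, so the deviation is payoff-neutral.

(a) $0  (b) $0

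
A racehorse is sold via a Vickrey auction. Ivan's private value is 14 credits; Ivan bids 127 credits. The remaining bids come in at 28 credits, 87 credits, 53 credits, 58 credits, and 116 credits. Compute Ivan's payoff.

-102 credits

Highest competing bid: 116 credits.
Ivan's bid 127 credits is the highest overall, so Ivan wins and pays the second-highest bid, 116 credits.
Payoff = value − price = 14 credits − 116 credits = -102 credits.
Overbidding won the item at a price above value — truthful bidding would have avoided this loss.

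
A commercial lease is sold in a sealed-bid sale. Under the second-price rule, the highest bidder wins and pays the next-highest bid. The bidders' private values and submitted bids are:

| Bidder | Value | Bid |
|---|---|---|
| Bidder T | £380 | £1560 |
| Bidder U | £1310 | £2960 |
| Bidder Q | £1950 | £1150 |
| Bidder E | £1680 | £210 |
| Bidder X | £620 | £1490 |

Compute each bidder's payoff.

Ranking the bids: Bidder U £2960; Bidder T £1560; Bidder X £1490; Bidder Q £1150; Bidder E £210.
Bidder U has the top bid and wins; the price is the second-highest bid, £1560.
Bidder U's payoff = £1310 − £1560 = -£250. All other bidders lose, so their payoff is 0.

Payoffs: Bidder T £0, Bidder U -£250, Bidder Q £0, Bidder E £0, Bidder X £0.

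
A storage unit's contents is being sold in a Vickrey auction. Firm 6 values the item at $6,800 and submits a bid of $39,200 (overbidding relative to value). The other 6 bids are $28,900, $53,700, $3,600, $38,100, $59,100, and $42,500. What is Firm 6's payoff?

The bidder's payoff: $0.

Highest competing bid: $59,100.
Firm 6's bid $39,200 is not the highest, so Firm 6 loses, pays nothing, and earns zero payoff.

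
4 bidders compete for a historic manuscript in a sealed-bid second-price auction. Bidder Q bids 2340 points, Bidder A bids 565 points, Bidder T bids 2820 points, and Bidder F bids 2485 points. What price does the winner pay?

Ordered from highest: Bidder T 2820 points > Bidder F 2485 points > Bidder Q 2340 points > Bidder A 565 points.
Bidder T has the highest bid, so Bidder T wins.
The second-highest bid is 2485 points, so that is what Bidder T pays.

2485 points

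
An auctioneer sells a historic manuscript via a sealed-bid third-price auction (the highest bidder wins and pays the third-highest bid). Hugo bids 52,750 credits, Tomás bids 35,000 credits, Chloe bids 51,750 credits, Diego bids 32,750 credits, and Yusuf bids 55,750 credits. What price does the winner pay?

Ranking the bids: Yusuf 55,750 credits > Hugo 52,750 credits > Chloe 51,750 credits > Tomás 35,000 credits > Diego 32,750 credits.
Yusuf is the highest bidder, so Yusuf wins.
Under the third-price rule, the price is the third-highest bid: 51,750 credits.

The winner pays 51,750 credits.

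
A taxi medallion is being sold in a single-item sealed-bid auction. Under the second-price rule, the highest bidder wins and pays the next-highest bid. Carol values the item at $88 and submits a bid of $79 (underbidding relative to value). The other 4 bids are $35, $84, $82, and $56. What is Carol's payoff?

Highest competing bid: $84.
Carol's bid $79 is not the highest, so Carol loses, pays nothing, and earns zero payoff.

Carol's payoff: $0.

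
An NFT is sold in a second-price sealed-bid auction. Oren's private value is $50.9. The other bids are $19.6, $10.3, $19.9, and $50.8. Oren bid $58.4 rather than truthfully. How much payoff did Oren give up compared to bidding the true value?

$0.0

The highest competing bid is $50.8.
Bidding truthfully at $50.9: Oren has the top bid, wins, and pays the second-highest bid $50.8. Payoff = $50.9 − $50.8 = $0.1.
Bidding $58.4: Oren has the top bid, wins, and pays the second-highest bid $50.8. Payoff = $50.9 − $50.8 = $0.1.
Regret = truthful payoff − actual payoff = $0.1 − $0.1 = $0.0.
The bid only affects whether you win, not the price — here both bids land on the same side of the top rival bid, so the deviation is payoff-neutral.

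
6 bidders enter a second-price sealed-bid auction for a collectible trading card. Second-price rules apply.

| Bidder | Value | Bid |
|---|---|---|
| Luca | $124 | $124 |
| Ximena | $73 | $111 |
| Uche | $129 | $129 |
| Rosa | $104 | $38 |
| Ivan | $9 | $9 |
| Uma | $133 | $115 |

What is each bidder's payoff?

Sorted high to low: Uche $129 > Luca $124 > Uma $115 > Ximena $111 > Rosa $38 > Ivan $9.
Uche has the top bid and wins; the price is the second-highest bid, $124.
Uche's payoff = $129 − $124 = $5. All other bidders lose, so their payoff is 0.

Payoffs: Luca $0, Ximena $0, Uche $5, Rosa $0, Ivan $0, Uma $0.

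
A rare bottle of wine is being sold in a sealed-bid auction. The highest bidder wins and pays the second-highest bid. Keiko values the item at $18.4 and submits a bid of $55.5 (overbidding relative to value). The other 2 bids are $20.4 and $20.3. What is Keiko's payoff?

Keiko's payoff: -$2.0.

Highest competing bid: $20.4.
Keiko's bid $55.5 is the highest overall, so Keiko wins and pays the second-highest bid, $20.4.
Payoff = value − price = $18.4 − $20.4 = -$2.0.
Overbidding won the item at a price above value — truthful bidding would have avoided this loss.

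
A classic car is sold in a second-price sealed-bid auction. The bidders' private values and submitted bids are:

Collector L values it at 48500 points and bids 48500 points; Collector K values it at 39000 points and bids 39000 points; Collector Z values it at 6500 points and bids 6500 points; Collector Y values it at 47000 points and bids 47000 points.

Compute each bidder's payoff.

Payoffs: Collector L 1500 points, Collector K 0 points, Collector Z 0 points, Collector Y 0 points.

Ordered from highest: Collector L 48500 points; Collector Y 47000 points; Collector K 39000 points; Collector Z 6500 points.
Collector L has the top bid and wins; the price is the second-highest bid, 47000 points.
Collector L's payoff = 48500 points − 47000 points = 1500 points. All other bidders lose, so their payoff is 0.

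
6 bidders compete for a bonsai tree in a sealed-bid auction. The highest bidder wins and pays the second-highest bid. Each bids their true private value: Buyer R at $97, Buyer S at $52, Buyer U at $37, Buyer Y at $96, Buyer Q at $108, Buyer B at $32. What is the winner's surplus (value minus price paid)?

Surplus = $11.

Ranking the bids: Buyer Q $108 > Buyer R $97 > Buyer Y $96 > Buyer S $52 > Buyer U $37 > Buyer B $32.
Buyer Q wins with the top bid and pays the second-highest, $97.
Surplus = $108 − $97 = $11.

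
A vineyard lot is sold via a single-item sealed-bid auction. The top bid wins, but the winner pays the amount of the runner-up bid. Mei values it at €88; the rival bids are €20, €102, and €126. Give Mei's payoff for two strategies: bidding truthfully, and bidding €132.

Truthful: €0; alternative: -€38.

The highest competing bid is €126.
Bidding truthfully at €88: the top bid is €126 (a rival), so Mei loses. Payoff = €0.
Bidding €132: Mei has the top bid, wins, and pays the second-highest bid €126. Payoff = €88 − €126 = -€38.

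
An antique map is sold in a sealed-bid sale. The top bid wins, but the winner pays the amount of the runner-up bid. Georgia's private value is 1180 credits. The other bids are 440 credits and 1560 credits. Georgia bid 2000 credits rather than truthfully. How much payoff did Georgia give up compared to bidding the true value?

The highest competing bid is 1560 credits.
Bidding truthfully at 1180 credits: the top bid is 1560 credits (a rival), so Georgia loses. Payoff = 0 credits.
Bidding 2000 credits: Georgia has the top bid, wins, and pays the second-highest bid 1560 credits. Payoff = 1180 credits − 1560 credits = -380 credits.
Regret = truthful payoff − actual payoff = 0 credits − -380 credits = 380 credits.
Deviating from a truthful bid can only lose payoff in a second-price auction — never gain.

380 credits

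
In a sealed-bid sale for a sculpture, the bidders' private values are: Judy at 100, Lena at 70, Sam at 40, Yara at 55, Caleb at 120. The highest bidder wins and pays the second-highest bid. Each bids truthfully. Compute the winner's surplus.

Winner's surplus: 20.

Sorted high to low: Caleb 120, then Judy 100, then Lena 70, then Yara 55, then Sam 40.
Caleb wins with the top bid and pays the second-highest, 100.
Surplus = 120 − 100 = 20.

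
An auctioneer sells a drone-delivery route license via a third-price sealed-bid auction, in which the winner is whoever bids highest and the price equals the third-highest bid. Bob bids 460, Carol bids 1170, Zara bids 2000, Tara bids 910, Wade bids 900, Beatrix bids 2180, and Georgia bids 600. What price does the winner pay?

Price paid: 1170.

Ranking the bids: Beatrix 2180 > Zara 2000 > Carol 1170 > Tara 910 > Wade 900 > Georgia 600 > Bob 460.
Beatrix is the highest bidder, so Beatrix wins.
Under the third-price rule, the price is the third-highest bid: 1170.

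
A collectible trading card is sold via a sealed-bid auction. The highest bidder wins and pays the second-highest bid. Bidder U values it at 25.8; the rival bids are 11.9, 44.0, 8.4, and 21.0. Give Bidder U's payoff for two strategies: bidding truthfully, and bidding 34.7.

The highest competing bid is 44.0.
Bidding truthfully at 25.8: the top bid is 44.0 (a rival), so Bidder U loses. Payoff = 0.0.
Bidding 34.7: the top bid is 44.0 (a rival), so Bidder U loses. Payoff = 0.0.
The bid only affects whether you win, not the price — here both bids land on the same side of the top rival bid, so the deviation is payoff-neutral.

(a) 0.0  (b) 0.0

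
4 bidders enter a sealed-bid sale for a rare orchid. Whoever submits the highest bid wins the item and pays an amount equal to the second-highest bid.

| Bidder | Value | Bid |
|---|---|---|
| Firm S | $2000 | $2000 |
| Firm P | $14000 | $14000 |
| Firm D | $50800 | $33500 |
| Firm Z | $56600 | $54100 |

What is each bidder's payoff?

Payoffs: Firm S $0, Firm P $0, Firm D $0, Firm Z $23100.

Ranking the bids: Firm Z $54100 > Firm D $33500 > Firm P $14000 > Firm S $2000.
Firm Z has the top bid and wins; the price is the second-highest bid, $33500.
Firm Z's payoff = $56600 − $33500 = $23100. All other bidders lose, so their payoff is 0.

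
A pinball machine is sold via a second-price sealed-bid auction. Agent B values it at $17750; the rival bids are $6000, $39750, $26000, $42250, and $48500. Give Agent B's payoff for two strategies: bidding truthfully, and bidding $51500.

The highest competing bid is $48500.
Bidding truthfully at $17750: the top bid is $48500 (a rival), so Agent B loses. Payoff = $0.
Bidding $51500: Agent B has the top bid, wins, and pays the second-highest bid $48500. Payoff = $17750 − $48500 = -$30750.
Deviating from a truthful bid can only lose payoff in a second-price auction — never gain.

(a) $0  (b) -$30750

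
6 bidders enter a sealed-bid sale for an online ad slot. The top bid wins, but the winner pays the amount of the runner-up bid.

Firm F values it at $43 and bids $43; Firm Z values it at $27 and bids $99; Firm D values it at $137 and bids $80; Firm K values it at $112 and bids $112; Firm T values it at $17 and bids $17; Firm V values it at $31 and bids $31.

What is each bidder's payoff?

Sorted high to low: Firm K $112, then Firm Z $99, then Firm D $80, then Firm F $43, then Firm V $31, then Firm T $17.
Firm K has the top bid and wins; the price is the second-highest bid, $99.
Firm K's payoff = $112 − $99 = $13. All other bidders lose, so their payoff is 0.

Firm F $0, Firm Z $0, Firm D $0, Firm K $13, Firm T $0, Firm V $0.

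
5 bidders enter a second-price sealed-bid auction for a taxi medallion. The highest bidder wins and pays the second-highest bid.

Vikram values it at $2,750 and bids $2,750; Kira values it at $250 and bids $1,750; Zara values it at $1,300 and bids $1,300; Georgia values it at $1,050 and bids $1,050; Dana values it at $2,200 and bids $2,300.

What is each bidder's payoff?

Vikram $450, Kira $0, Zara $0, Georgia $0, Dana $0.

Sorted high to low: Vikram $2,750; Dana $2,300; Kira $1,750; Zara $1,300; Georgia $1,050.
Vikram has the top bid and wins; the price is the second-highest bid, $2,300.
Vikram's payoff = $2,750 − $2,300 = $450. All other bidders lose, so their payoff is 0.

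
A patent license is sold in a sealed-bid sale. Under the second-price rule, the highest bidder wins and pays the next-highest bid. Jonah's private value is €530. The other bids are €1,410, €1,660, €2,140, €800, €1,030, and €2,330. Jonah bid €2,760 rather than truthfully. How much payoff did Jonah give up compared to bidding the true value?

Payoff forgone: €1,800.

The highest competing bid is €2,330.
Bidding truthfully at €530: the top bid is €2,330 (a rival), so Jonah loses. Payoff = €0.
Bidding €2,760: Jonah has the top bid, wins, and pays the second-highest bid €2,330. Payoff = €530 − €2,330 = -€1,800.
Regret = truthful payoff − actual payoff = €0 − -€1,800 = €1,800.
This is the dominant-strategy logic: truthful bidding weakly beats any alternative.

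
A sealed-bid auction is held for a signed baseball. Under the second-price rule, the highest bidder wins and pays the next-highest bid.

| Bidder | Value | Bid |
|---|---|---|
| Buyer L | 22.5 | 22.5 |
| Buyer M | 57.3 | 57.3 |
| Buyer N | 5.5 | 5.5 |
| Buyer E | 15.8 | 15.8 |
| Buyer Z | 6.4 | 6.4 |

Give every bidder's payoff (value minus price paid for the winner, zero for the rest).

Ranking the bids: Buyer M 57.3, then Buyer L 22.5, then Buyer E 15.8, then Buyer Z 6.4, then Buyer N 5.5.
Buyer M has the top bid and wins; the price is the second-highest bid, 22.5.
Buyer M's payoff = 57.3 − 22.5 = 34.8. All other bidders lose, so their payoff is 0.

Payoffs: Buyer L 0.0, Buyer M 34.8, Buyer N 0.0, Buyer E 0.0, Buyer Z 0.0.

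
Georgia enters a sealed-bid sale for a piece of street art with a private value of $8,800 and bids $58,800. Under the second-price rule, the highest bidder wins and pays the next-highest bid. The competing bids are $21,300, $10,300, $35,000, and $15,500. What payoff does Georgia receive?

Georgia's payoff: -$26,200.

Highest competing bid: $35,000.
Georgia's bid $58,800 is the highest overall, so Georgia wins and pays the second-highest bid, $35,000.
Payoff = value − price = $8,800 − $35,000 = -$26,200.
Overbidding won the item at a price above value — truthful bidding would have avoided this loss.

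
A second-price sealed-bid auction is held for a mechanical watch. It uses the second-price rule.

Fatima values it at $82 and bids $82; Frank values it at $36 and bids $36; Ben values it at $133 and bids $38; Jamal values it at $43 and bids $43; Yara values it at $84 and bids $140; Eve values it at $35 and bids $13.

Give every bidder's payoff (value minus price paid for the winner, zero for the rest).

Sorted high to low: Yara $140, then Fatima $82, then Jamal $43, then Ben $38, then Frank $36, then Eve $13.
Yara has the top bid and wins; the price is the second-highest bid, $82.
Yara's payoff = $84 − $82 = $2. All other bidders lose, so their payoff is 0.

Payoffs: Fatima $0, Frank $0, Ben $0, Jamal $0, Yara $2, Eve $0.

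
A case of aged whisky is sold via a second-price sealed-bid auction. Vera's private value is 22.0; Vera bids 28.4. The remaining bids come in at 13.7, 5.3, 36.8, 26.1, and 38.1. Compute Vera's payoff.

Vera's payoff: 0.0.

Highest competing bid: 38.1.
Vera's bid 28.4 is not the highest, so Vera loses, pays nothing, and earns zero payoff.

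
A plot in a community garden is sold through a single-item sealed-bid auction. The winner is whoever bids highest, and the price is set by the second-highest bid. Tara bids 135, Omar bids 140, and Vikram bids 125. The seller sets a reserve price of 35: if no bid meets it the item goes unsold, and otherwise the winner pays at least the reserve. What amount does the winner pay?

Price paid: 135.

Sorted high to low: Omar 140 > Tara 135 > Vikram 125.
Omar has the highest bid, so Omar wins.
The second-highest bid is 135, which exceeds the reserve, so that sets the price.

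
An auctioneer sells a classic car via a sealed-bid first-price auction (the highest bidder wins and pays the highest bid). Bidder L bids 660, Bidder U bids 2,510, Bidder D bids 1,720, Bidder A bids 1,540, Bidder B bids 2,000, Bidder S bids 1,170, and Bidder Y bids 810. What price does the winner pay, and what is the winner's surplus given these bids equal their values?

Ordered from highest: Bidder U 2,510, then Bidder B 2,000, then Bidder D 1,720, then Bidder A 1,540, then Bidder S 1,170, then Bidder Y 810, then Bidder L 660.
Bidder U is the highest bidder, so Bidder U wins.
Under the first-price rule, the price is the highest bid: 2,510.
Surplus = 2,510 − 2,510 = 0.

Price 2,510; surplus 0.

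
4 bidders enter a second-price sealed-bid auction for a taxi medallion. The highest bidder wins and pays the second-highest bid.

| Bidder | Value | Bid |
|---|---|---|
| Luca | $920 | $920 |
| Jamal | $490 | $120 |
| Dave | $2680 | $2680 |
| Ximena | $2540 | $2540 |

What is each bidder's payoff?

Bids in descending order: Dave $2680 > Ximena $2540 > Luca $920 > Jamal $120.
Dave has the top bid and wins; the price is the second-highest bid, $2540.
Dave's payoff = $2680 − $2540 = $140. All other bidders lose, so their payoff is 0.

Payoffs: Luca $0, Jamal $0, Dave $140, Ximena $0.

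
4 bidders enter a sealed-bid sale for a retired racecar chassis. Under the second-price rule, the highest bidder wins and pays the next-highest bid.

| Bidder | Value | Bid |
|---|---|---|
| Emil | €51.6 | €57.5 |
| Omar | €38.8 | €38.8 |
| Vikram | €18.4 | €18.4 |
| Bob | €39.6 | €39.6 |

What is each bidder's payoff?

Ranking the bids: Emil €57.5, then Bob €39.6, then Omar €38.8, then Vikram €18.4.
Emil has the top bid and wins; the price is the second-highest bid, €39.6.
Emil's payoff = €51.6 − €39.6 = €12.0. All other bidders lose, so their payoff is 0.

Emil €12.0, Omar €0.0, Vikram €0.0, Bob €0.0.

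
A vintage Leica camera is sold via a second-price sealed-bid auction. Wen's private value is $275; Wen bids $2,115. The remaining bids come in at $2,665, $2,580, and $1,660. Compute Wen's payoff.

Highest competing bid: $2,665.
Wen's bid $2,115 is not the highest, so Wen loses, pays nothing, and earns zero payoff.

$0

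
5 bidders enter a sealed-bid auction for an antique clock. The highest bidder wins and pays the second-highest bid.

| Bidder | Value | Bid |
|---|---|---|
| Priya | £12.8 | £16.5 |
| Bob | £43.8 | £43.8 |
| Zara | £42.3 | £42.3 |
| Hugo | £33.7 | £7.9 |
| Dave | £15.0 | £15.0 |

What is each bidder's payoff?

Ranking the bids: Bob £43.8 > Zara £42.3 > Priya £16.5 > Dave £15.0 > Hugo £7.9.
Bob has the top bid and wins; the price is the second-highest bid, £42.3.
Bob's payoff = £43.8 − £42.3 = £1.5. All other bidders lose, so their payoff is 0.

Priya £0.0, Bob £1.5, Zara £0.0, Hugo £0.0, Dave £0.0.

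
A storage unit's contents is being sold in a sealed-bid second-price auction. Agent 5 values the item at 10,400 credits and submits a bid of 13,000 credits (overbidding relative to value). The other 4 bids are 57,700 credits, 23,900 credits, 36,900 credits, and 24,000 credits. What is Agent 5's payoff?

The bidder's payoff: 0 credits.

Highest competing bid: 57,700 credits.
Agent 5's bid 13,000 credits is not the highest, so Agent 5 loses, pays nothing, and earns zero payoff.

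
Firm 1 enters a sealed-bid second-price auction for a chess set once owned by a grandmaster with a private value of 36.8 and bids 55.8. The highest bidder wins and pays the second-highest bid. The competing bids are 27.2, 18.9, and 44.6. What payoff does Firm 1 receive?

-7.8

Highest competing bid: 44.6.
Firm 1's bid 55.8 is the highest overall, so Firm 1 wins and pays the second-highest bid, 44.6.
Payoff = value − price = 36.8 − 44.6 = -7.8.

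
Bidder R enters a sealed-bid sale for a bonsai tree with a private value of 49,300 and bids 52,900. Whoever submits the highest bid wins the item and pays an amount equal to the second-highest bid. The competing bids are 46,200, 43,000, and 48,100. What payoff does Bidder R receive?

Highest competing bid: 48,100.
Bidder R's bid 52,900 is the highest overall, so Bidder R wins and pays the second-highest bid, 48,100.
Payoff = value − price = 49,300 − 48,100 = 1,200.

Bidder R's payoff: 1,200.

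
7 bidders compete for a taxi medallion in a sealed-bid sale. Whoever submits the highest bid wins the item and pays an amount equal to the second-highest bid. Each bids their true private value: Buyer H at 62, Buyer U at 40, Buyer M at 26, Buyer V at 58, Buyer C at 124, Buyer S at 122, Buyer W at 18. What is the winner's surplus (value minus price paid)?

Surplus = 2.

Bids in descending order: Buyer C 124 > Buyer S 122 > Buyer H 62 > Buyer V 58 > Buyer U 40 > Buyer M 26 > Buyer W 18.
Buyer C wins with the top bid and pays the second-highest, 122.
Surplus = 124 − 122 = 2.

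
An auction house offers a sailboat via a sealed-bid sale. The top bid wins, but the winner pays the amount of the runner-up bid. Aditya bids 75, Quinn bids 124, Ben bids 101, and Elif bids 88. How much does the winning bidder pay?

Ranking the bids: Quinn 124 > Ben 101 > Elif 88 > Aditya 75.
Quinn has the highest bid, so Quinn wins.
The second-highest bid is 101, so that is what Quinn pays.

The winner pays 101.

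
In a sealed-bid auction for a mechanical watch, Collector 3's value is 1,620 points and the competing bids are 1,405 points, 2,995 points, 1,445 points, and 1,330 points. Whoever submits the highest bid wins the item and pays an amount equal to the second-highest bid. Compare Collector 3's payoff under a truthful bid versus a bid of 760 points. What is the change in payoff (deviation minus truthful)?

The highest competing bid is 2,995 points.
Bidding truthfully at 1,620 points: the top bid is 2,995 points (a rival), so Collector 3 loses. Payoff = 0 points.
Bidding 760 points: the top bid is 2,995 points (a rival), so Collector 3 loses. Payoff = 0 points.
Change = 0 points − 0 points = 0 points.

0 points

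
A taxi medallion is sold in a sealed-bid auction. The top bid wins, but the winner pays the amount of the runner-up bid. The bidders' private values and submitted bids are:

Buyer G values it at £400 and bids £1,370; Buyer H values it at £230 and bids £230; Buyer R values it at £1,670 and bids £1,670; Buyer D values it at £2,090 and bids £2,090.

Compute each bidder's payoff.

Ranking the bids: Buyer D £2,090, then Buyer R £1,670, then Buyer G £1,370, then Buyer H £230.
Buyer D has the top bid and wins; the price is the second-highest bid, £1,670.
Buyer D's payoff = £2,090 − £1,670 = £420. All other bidders lose, so their payoff is 0.

Buyer G £0, Buyer H £0, Buyer R £0, Buyer D £420.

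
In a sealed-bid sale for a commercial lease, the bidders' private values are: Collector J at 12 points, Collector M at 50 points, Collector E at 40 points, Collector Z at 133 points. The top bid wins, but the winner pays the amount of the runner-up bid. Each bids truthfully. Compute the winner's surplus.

Winner's surplus: 83 points.

Sorted high to low: Collector Z 133 points; Collector M 50 points; Collector E 40 points; Collector J 12 points.
Collector Z wins with the top bid and pays the second-highest, 50 points.
Surplus = 133 points − 50 points = 83 points.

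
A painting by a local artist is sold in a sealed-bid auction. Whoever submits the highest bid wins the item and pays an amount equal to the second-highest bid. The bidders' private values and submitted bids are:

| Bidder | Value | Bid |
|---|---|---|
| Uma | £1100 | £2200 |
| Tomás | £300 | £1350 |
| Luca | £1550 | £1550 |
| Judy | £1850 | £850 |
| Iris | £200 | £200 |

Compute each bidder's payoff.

Uma -£450, Tomás £0, Luca £0, Judy £0, Iris £0.

Ranking the bids: Uma £2200; Luca £1550; Tomás £1350; Judy £850; Iris £200.
Uma has the top bid and wins; the price is the second-highest bid, £1550.
Uma's payoff = £1100 − £1550 = -£450. All other bidders lose, so their payoff is 0.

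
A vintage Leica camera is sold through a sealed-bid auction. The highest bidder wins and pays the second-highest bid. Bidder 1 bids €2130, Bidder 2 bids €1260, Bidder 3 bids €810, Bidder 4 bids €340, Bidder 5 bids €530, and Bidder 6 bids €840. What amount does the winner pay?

Price paid: €1260.

Ordered from highest: Bidder 1 €2130, then Bidder 2 €1260, then Bidder 6 €840, then Bidder 3 €810, then Bidder 5 €530, then Bidder 4 €340.
Bidder 1 has the highest bid, so Bidder 1 wins.
The second-highest bid is €1260, so that is what Bidder 1 pays.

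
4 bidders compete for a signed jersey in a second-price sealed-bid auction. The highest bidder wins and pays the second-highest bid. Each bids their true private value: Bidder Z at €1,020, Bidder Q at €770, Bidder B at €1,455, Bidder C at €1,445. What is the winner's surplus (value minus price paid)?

Surplus = €10.

Ranking the bids: Bidder B €1,455 > Bidder C €1,445 > Bidder Z €1,020 > Bidder Q €770.
Bidder B wins with the top bid and pays the second-highest, €1,445.
Surplus = €1,455 − €1,445 = €10.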